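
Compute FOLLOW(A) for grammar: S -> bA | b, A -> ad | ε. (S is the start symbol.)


$ ∈ FOLLOW(S). For each A -> αBβ: add FIRST(β)\{ε} to FOLLOW(B); if β nullable, add FOLLOW(A).
FOLLOW(A) = {$}


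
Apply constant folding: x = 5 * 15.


5 * 15 = 75 at compile time
Optimized: x = 75


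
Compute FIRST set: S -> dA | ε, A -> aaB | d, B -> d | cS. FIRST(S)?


Per alternative of S: FIRST(dA) = {d}; FIRST(ε) = {ε}
FIRST(S) = {d, ε}


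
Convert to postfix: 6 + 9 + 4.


Left to right (same or higher precedence on left)
Postfix: 6 9 + 4 +


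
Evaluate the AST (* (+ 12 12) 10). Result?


Evaluate inner: (+ 12 12) = 24
Evaluate root: (* 24 10) = 240
Result: 240


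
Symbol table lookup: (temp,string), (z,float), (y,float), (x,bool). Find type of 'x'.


Lookup 'x' → type bool


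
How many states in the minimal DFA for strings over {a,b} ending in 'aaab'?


Track the longest suffix of input matching a prefix of 'aaab': 5 classes (prefixes of length 0..4)
Minimal DFA: 5 states


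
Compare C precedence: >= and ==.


'>=' is relational (level 7); '==' is equality (level 6)
Higher level binds tighter
'>=' has higher precedence than '=='


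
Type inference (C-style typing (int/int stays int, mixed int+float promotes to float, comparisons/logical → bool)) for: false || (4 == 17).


Operand types: bool || bool
Rule: logical operators take bool operands and yield bool
Result type: bool


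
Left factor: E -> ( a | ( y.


Common prefix: '('
Factored: E -> ( E', E' -> a | y


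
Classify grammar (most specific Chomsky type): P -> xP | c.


Right-linear: every RHS is a terminal or a terminal followed by one nonterminal
Classification: Type 3 (Regular)


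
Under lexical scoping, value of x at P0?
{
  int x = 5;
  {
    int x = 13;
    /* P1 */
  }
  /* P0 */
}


x declared in the same block as P0
x = 5


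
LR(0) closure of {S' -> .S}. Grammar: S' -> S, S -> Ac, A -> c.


Start: S' -> .S
For each item with dot before a nonterminal B, add B -> .γ for every B-production
Closure: [S' -> .S, S -> .Ac, A -> .c]


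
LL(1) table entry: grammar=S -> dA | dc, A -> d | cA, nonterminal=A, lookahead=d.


For [A, d]: 'd' ∈ FIRST(d)
Entry: A -> d


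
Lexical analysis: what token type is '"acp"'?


Pattern: double-quoted sequence
Type: STRING_LITERAL


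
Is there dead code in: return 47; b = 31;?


statement follows a return and is unreachable
Dead: 'b = 31'


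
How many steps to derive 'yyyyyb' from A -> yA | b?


Derivation: A => yA => yyA => yyyA => yyyyA => yyyyyA => yyyyyb
Steps: 6


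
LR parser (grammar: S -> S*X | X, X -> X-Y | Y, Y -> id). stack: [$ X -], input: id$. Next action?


no handle; shift 'id'
Action: shift


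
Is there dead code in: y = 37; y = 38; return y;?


first assignment to y is overwritten before any read
Dead: 'y = 37'


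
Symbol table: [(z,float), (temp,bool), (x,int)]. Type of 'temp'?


Lookup 'temp' → type bool


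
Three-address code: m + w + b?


Break into single-operator statements:
t1 = m + w
t2 = t1 + b


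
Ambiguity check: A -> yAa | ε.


balanced y^n…a^n: each string has a unique parse
Unambiguous


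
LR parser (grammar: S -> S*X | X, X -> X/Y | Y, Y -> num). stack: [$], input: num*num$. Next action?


no handle on stack; shift 'num'
Action: shift


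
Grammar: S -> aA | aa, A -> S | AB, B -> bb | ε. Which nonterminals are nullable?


A nonterminal is nullable iff some alternative derives ε (directly, or every symbol in it is nullable)
Nullable: {B}


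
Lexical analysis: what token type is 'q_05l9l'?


Pattern: letter/underscore followed by alphanumerics, not a keyword
Type: IDENTIFIER


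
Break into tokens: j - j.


Scan left to right, longest-match per lexeme
Tokens: ID(j), OP(-), ID(j)


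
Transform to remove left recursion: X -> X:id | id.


Left-recursive alternatives: X:id; non-recursive: id
Introduce X': X -> idX', X' -> :idX' | ε


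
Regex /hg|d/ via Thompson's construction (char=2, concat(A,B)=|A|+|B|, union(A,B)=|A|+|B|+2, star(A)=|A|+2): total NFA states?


Syntax tree has 3 char leaf(s), 1 union(s), 0 star(s)
chars contribute 3×2 = 6; each union adds +2; each star adds +2
Total: 6 + 2 + 0 = 8 states


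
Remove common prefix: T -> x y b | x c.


Common prefix: 'x'
Factored: T -> x T', T' -> y b | c


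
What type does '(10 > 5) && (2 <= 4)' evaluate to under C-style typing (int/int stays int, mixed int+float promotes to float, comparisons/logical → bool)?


Operand types: bool && bool
Rule: logical operators take bool operands and yield bool
Result type: bool


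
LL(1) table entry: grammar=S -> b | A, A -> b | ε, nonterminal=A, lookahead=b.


For [A, b]: 'b' ∈ FIRST(b)
Entry: A -> b


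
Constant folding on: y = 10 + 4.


10 + 4 = 14 at compile time
Optimized: y = 14


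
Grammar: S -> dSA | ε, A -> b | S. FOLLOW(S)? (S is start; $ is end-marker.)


$ ∈ FOLLOW(S). For each A -> αBβ: add FIRST(β)\{ε} to FOLLOW(B); if β nullable, add FOLLOW(A).
FOLLOW(S) = {$, b, d}


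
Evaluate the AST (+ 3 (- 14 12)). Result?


Evaluate inner: (- 14 12) = 2
Evaluate root: (+ 3 2) = 5
Result: 5


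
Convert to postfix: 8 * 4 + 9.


Left to right (same or higher precedence on left)
Postfix: 8 4 * 9 +


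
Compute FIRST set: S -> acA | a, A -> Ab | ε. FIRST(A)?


Per alternative of A: FIRST(Ab) = {b}; FIRST(ε) = {ε}
FIRST(A) = {b, ε}


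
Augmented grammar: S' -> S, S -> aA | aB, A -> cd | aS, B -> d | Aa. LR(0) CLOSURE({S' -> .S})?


Start: S' -> .S
For each item with dot before a nonterminal B, add B -> .γ for every B-production
Closure: [S' -> .S, S -> .aA, S -> .aB]


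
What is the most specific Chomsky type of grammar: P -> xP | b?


Right-linear: every RHS is a terminal or a terminal followed by one nonterminal
Classification: Type 3 (Regular)


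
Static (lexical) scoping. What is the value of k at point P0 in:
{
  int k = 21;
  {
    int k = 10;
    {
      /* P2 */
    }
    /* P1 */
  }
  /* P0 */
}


k declared in the same block as P0
k = 21


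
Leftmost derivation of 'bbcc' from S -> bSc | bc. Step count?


Derivation: S => bSc => bbcc
Steps: 2


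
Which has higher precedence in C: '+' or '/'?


'/' is multiplicative (level 10); '+' is additive (level 9)
Higher level binds tighter
'/' has higher precedence than '+'


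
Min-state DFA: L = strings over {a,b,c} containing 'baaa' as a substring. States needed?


KMP-style automaton: 4 progress states + 1 absorbing accept = 5
Minimal DFA: 5 states


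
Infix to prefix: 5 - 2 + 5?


left-to-right (same/higher precedence on left): tree is (+ (- 5 2) 5)
Prefix: + - 5 2 5


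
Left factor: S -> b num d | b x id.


Common prefix: 'b'
Factored: S -> b S', S' -> num d | x id


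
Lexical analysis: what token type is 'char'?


Pattern: reserved word
Type: KEYWORD


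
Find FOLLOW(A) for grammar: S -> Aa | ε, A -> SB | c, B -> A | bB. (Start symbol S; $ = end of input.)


$ ∈ FOLLOW(S). For each A -> αBβ: add FIRST(β)\{ε} to FOLLOW(B); if β nullable, add FOLLOW(A).
FOLLOW(A) = {a}


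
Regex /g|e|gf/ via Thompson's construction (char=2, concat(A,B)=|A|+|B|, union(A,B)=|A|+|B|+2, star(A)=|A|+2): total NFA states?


Syntax tree has 4 char leaf(s), 2 union(s), 0 star(s)
chars contribute 4×2 = 8; each union adds +2; each star adds +2
Total: 8 + 4 + 0 = 12 states


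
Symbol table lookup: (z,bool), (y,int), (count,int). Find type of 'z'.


Lookup 'z' → type bool


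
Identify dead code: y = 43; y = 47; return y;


first assignment to y is overwritten before any read
Dead: 'y = 43'


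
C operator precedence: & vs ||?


'&' is bitwise AND (level 5); '||' is logical OR (level 1)
Higher level binds tighter
'&' has higher precedence than '||'


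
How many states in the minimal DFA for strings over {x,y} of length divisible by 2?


Track length mod 2: states 0..1, accept at 0
Minimal DFA: 2 states


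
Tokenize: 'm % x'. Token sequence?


Scan left to right, longest-match per lexeme
Tokens: ID(m), OP(%), ID(x)


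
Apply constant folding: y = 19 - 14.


19 - 14 = 5 at compile time
Optimized: y = 5


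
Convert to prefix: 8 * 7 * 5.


left-to-right (same/higher precedence on left): tree is (* (* 8 7) 5)
Prefix: * * 8 7 5


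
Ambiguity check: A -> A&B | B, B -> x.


precedence layered via separate nonterminal B: deterministic
Unambiguous


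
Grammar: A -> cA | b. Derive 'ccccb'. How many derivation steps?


Derivation: A => cA => ccA => cccA => ccccA => ccccb
Steps: 5


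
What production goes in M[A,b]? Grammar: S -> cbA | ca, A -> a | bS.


For [A, b]: 'b' ∈ FIRST(bS)
Entry: A -> bS


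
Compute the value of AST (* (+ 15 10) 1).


Evaluate inner: (+ 15 10) = 25
Evaluate root: (* 25 1) = 25
Result: 25


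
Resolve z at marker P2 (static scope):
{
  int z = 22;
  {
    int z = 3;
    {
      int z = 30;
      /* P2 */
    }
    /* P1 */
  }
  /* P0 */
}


z declared in the same block as P2
z = 30


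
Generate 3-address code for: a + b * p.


Break into single-operator statements:
t1 = b * p
t2 = a + t1


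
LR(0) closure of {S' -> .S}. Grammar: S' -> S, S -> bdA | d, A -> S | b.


Start: S' -> .S
For each item with dot before a nonterminal B, add B -> .γ for every B-production
Closure: [S' -> .S, S -> .bdA, S -> .d]


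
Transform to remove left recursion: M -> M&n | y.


Left-recursive alternatives: M&n; non-recursive: y
Introduce M': M -> yM', M' -> &nM' | ε


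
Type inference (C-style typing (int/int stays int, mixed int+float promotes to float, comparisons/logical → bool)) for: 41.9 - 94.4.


Operand types: float - float
Rule: mixed int/float promotes to float; int/int stays int
Result type: float


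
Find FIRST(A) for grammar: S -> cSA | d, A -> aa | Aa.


Per alternative of A: FIRST(aa) = {a}; FIRST(Aa) = {a}
FIRST(A) = {a}


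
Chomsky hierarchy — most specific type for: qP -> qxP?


LHS has context (more than one symbol) and |LHS| ≤ |RHS|
Classification: Type 1 (Context-Sensitive)


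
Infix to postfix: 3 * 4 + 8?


Left to right (same or higher precedence on left)
Postfix: 3 4 * 8 +


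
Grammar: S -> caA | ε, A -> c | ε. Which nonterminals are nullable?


A nonterminal is nullable iff some alternative derives ε (directly, or every symbol in it is nullable)
Nullable: {A, S}


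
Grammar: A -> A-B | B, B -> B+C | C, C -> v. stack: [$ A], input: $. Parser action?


start symbol A on stack, input exhausted
Action: accept


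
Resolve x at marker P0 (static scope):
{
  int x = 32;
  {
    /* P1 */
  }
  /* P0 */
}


x declared in the same block as P0
x = 32


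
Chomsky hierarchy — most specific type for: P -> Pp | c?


Left-linear: every RHS is a terminal or one nonterminal followed by a terminal
Classification: Type 3 (Regular)


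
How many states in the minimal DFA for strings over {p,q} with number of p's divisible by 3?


Track (count of p) mod 3: states 0..2, accept at 0
Minimal DFA: 3 states


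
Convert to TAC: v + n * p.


Break into single-operator statements:
t1 = n * p
t2 = v + t1


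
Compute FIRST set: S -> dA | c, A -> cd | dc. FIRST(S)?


Per alternative of S: FIRST(dA) = {d}; FIRST(c) = {c}
FIRST(S) = {c, d}


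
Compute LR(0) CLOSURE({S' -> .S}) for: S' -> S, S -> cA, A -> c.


Start: S' -> .S
For each item with dot before a nonterminal B, add B -> .γ for every B-production
Closure: [S' -> .S, S -> .cA]


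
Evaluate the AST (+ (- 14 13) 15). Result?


Evaluate inner: (- 14 13) = 1
Evaluate root: (+ 1 15) = 16
Result: 16


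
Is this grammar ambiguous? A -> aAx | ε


balanced a^n…x^n: each string has a unique parse
Unambiguous


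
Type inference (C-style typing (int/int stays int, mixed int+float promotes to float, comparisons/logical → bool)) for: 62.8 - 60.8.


Operand types: float - float
Rule: mixed int/float promotes to float; int/int stays int
Result type: float


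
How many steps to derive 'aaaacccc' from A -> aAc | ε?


Derivation: A => aAc => aaAcc => aaaAccc => aaaaAcccc => aaaacccc
Steps: 5


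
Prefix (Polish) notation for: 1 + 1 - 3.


left-to-right (same/higher precedence on left): tree is (- (+ 1 1) 3)
Prefix: - + 1 1 3


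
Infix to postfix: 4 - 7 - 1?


Left to right (same or higher precedence on left)
Postfix: 4 7 - 1 -


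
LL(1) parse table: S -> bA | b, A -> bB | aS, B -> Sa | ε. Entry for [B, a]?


For [B, a]: ε is nullable and 'a' ∈ FOLLOW(B)
Entry: B -> ε


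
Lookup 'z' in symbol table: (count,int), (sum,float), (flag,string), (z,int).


Lookup 'z' → type int


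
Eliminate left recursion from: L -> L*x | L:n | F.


Left-recursive alternatives: L*x, L:n; non-recursive: F
Introduce L': L -> FL', L' -> *xL' | :nL' | ε


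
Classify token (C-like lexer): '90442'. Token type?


Pattern: digits only
Type: INTEGER_LITERAL


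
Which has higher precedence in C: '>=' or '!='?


'>=' is relational (level 7); '!=' is equality (level 6)
Higher level binds tighter
'>=' has higher precedence than '!='


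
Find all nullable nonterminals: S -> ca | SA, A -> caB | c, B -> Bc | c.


A nonterminal is nullable iff some alternative derives ε (directly, or every symbol in it is nullable)
Nullable: {}


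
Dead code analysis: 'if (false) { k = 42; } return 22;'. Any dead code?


condition is constant false, so the whole block is unreachable
Dead: 'if (false) { k = 42; }'


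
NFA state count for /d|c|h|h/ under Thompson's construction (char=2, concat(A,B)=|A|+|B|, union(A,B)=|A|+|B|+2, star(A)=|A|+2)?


Syntax tree has 4 char leaf(s), 3 union(s), 0 star(s)
chars contribute 4×2 = 8; each union adds +2; each star adds +2
Total: 8 + 6 + 0 = 14 states


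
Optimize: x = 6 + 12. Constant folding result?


6 + 12 = 18 at compile time
Optimized: x = 18


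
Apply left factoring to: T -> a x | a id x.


Common prefix: 'a'
Factored: T -> a T', T' -> x | id x


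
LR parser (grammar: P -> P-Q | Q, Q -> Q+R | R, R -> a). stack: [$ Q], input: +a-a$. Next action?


shift '+' to continue Q -> Q+R
Action: shift


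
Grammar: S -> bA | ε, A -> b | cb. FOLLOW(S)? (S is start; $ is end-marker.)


$ ∈ FOLLOW(S). For each A -> αBβ: add FIRST(β)\{ε} to FOLLOW(B); if β nullable, add FOLLOW(A).
FOLLOW(S) = {$}


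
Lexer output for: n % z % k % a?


Scan left to right, longest-match per lexeme
Tokens: ID(n), OP(%), ID(z), OP(%), ID(k), OP(%), ID(a)


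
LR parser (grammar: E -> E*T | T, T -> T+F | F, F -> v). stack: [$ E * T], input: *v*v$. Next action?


handle 'E*T' on top; lookahead ∈ FOLLOW(E) = {*, $}
Action: reduce (E -> E*T)


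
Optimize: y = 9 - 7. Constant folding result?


9 - 7 = 2 at compile time
Optimized: y = 2


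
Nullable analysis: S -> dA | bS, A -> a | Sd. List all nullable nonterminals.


A nonterminal is nullable iff some alternative derives ε (directly, or every symbol in it is nullable)
Nullable: {}


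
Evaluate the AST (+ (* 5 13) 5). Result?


Evaluate inner: (* 5 13) = 65
Evaluate root: (+ 65 5) = 70
Result: 70


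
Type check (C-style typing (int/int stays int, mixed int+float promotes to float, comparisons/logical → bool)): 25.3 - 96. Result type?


Operand types: float - int
Rule: mixed int/float promotes to float; int/int stays int
Result type: float


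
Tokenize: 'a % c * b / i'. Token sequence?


Scan left to right, longest-match per lexeme
Tokens: ID(a), OP(%), ID(c), OP(*), ID(b), OP(/), ID(i)


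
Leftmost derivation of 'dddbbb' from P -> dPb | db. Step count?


Derivation: P => dPb => ddPbb => dddbbb
Steps: 3


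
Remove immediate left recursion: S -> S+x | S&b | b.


Left-recursive alternatives: S+x, S&b; non-recursive: b
Introduce S': S -> bS', S' -> +xS' | &bS' | ε


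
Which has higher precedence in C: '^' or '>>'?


'>>' is shift (level 8); '^' is bitwise XOR (level 4)
Higher level binds tighter
'>>' has higher precedence than '^'


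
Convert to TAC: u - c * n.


Break into single-operator statements:
t1 = c * n
t2 = u - t1


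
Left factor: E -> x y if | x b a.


Common prefix: 'x'
Factored: E -> x E', E' -> y if | b a


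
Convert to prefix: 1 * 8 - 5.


left-to-right (same/higher precedence on left): tree is (- (* 1 8) 5)
Prefix: - * 1 8 5


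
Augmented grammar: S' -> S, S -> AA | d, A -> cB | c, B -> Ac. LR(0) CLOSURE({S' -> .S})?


Start: S' -> .S
For each item with dot before a nonterminal B, add B -> .γ for every B-production
Closure: [S' -> .S, S -> .AA, S -> .d, A -> .cB, A -> .c]


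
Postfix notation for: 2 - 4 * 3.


* has higher precedence, evaluate 4*3 first
Postfix: 2 4 3 * -


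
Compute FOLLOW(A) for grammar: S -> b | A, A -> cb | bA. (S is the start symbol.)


$ ∈ FOLLOW(S). For each A -> αBβ: add FIRST(β)\{ε} to FOLLOW(B); if β nullable, add FOLLOW(A).
FOLLOW(A) = {$}


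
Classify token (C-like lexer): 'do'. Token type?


Pattern: reserved word
Type: KEYWORD


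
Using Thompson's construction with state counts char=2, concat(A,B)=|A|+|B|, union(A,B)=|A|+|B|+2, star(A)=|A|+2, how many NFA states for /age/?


Syntax tree has 3 char leaf(s), 0 union(s), 0 star(s)
chars contribute 3×2 = 6; each union adds +2; each star adds +2
Total: 6 + 0 + 0 = 6 states


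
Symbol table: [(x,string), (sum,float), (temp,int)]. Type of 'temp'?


Lookup 'temp' → type int


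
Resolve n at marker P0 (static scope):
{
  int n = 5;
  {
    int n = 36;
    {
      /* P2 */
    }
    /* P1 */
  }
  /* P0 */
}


n declared in the same block as P0
n = 5


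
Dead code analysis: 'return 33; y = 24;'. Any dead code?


statement follows a return and is unreachable
Dead: 'y = 24'


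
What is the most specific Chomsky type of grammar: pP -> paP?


LHS has context (more than one symbol) and |LHS| ≤ |RHS|
Classification: Type 1 (Context-Sensitive)


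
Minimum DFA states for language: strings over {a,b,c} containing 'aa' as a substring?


KMP-style automaton: 2 progress states + 1 absorbing accept = 3
Minimal DFA: 3 states


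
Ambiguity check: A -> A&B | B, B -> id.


precedence layered via separate nonterminal B: deterministic
Unambiguous


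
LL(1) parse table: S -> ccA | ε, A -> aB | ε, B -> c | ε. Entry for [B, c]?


For [B, c]: 'c' ∈ FIRST(c)
Entry: B -> c


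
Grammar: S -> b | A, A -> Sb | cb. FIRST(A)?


Per alternative of A: FIRST(Sb) = {b, c}; FIRST(cb) = {c}
FIRST(A) = {b, c}


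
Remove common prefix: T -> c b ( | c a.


Common prefix: 'c'
Factored: T -> c T', T' -> b ( | a


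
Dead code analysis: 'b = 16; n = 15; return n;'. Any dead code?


b is assigned but never read
Dead: 'b = 16'


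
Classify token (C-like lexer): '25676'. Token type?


Pattern: digits only
Type: INTEGER_LITERAL


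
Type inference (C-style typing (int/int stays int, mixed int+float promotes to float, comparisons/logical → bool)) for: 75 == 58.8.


Operand types: int == float
Rule: comparison yields bool
Result type: bool


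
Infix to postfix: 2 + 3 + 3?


Left to right (same or higher precedence on left)
Postfix: 2 3 + 3 +


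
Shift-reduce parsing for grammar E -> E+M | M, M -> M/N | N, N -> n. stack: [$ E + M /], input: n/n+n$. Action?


no handle; shift 'n'
Action: shift


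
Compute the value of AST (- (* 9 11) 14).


Evaluate inner: (* 9 11) = 99
Evaluate root: (- 99 14) = 85
Result: 85


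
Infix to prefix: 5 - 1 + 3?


left-to-right (same/higher precedence on left): tree is (+ (- 5 1) 3)
Prefix: + - 5 1 3


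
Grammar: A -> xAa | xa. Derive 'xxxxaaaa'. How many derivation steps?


Derivation: A => xAa => xxAaa => xxxAaaa => xxxxaaaa
Steps: 4


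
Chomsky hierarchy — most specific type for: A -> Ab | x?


Left-linear: every RHS is a terminal or one nonterminal followed by a terminal
Classification: Type 3 (Regular)


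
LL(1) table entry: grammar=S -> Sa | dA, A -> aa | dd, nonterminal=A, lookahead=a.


For [A, a]: 'a' ∈ FIRST(aa)
Entry: A -> aa


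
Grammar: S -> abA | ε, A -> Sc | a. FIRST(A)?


Per alternative of A: FIRST(Sc) = {a, c}; FIRST(a) = {a}
FIRST(A) = {a, c}


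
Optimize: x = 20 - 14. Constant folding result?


20 - 14 = 6 at compile time
Optimized: x = 6


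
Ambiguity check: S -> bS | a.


right-linear, alternatives start with distinct terminals 'b' vs 'a': unique leftmost derivation
Unambiguous


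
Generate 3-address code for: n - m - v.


Break into single-operator statements:
t1 = n - m
t2 = t1 - v


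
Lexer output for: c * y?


Scan left to right, longest-match per lexeme
Tokens: ID(c), OP(*), ID(y)


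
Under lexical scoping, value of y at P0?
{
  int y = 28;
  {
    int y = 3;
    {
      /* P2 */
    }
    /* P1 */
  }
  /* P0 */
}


y declared in the same block as P0
y = 28


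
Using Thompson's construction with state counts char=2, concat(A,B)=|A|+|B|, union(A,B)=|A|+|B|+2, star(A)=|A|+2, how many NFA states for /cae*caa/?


Syntax tree has 6 char leaf(s), 0 union(s), 1 star(s)
chars contribute 6×2 = 12; each union adds +2; each star adds +2
Total: 12 + 0 + 2 = 14 states


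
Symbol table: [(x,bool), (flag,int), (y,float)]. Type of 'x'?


Lookup 'x' → type bool


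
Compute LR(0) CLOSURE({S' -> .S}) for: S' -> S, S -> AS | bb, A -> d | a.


Start: S' -> .S
For each item with dot before a nonterminal B, add B -> .γ for every B-production
Closure: [S' -> .S, S -> .AS, S -> .bb, A -> .d, A -> .a]


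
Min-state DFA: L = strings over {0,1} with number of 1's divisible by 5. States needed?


Track (count of 1) mod 5: states 0..4, accept at 0
Minimal DFA: 5 states


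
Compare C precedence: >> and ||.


'>>' is shift (level 8); '||' is logical OR (level 1)
Higher level binds tighter
'>>' has higher precedence than '||'


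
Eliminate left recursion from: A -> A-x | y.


Left-recursive alternatives: A-x; non-recursive: y
Introduce A': A -> yA', A' -> -xA' | ε


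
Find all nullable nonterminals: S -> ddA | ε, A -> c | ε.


A nonterminal is nullable iff some alternative derives ε (directly, or every symbol in it is nullable)
Nullable: {A, S}


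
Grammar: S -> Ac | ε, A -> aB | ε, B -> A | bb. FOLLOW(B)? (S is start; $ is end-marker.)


$ ∈ FOLLOW(S). For each A -> αBβ: add FIRST(β)\{ε} to FOLLOW(B); if β nullable, add FOLLOW(A).
FOLLOW(B) = {c}


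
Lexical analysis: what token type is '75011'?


Pattern: digits only
Type: INTEGER_LITERAL


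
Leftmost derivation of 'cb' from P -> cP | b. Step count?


Derivation: P => cP => cb
Steps: 2


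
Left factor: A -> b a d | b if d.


Common prefix: 'b'
Factored: A -> b A', A' -> a d | if d


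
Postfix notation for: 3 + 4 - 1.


Left to right (same or higher precedence on left)
Postfix: 3 4 + 1 -


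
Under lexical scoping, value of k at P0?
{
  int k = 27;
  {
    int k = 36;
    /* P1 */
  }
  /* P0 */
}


k declared in the same block as P0
k = 27


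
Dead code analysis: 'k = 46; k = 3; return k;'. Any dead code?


first assignment to k is overwritten before any read
Dead: 'k = 46'


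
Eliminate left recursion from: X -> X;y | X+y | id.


Left-recursive alternatives: X;y, X+y; non-recursive: id
Introduce X': X -> idX', X' -> ;yX' | +yX' | ε


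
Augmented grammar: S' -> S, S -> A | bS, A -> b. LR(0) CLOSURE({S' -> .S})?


Start: S' -> .S
For each item with dot before a nonterminal B, add B -> .γ for every B-production
Closure: [S' -> .S, S -> .A, S -> .bS, A -> .b]


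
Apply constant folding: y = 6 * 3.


6 * 3 = 18 at compile time
Optimized: y = 18


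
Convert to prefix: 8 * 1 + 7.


left-to-right (same/higher precedence on left): tree is (+ (* 8 1) 7)
Prefix: + * 8 1 7


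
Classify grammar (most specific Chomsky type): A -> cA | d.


Right-linear: every RHS is a terminal or a terminal followed by one nonterminal
Classification: Type 3 (Regular)


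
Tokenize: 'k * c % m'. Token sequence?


Scan left to right, longest-match per lexeme
Tokens: ID(k), OP(*), ID(c), OP(%), ID(m)


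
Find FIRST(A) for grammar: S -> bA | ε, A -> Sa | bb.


Per alternative of A: FIRST(Sa) = {a, b}; FIRST(bb) = {b}
FIRST(A) = {a, b}


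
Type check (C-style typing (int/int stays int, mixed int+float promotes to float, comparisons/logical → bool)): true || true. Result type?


Operand types: bool || bool
Rule: logical operators take bool operands and yield bool
Result type: bool


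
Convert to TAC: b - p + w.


Break into single-operator statements:
t1 = b - p
t2 = t1 + w


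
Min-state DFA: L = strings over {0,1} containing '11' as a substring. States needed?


KMP-style automaton: 2 progress states + 1 absorbing accept = 3
Minimal DFA: 3 states


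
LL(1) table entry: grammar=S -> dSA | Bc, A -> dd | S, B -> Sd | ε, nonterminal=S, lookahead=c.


For [S, c]: 'c' ∈ FIRST(Bc)
Entry: S -> Bc


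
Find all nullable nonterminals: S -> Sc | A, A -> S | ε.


A nonterminal is nullable iff some alternative derives ε (directly, or every symbol in it is nullable)
Nullable: {A, S}


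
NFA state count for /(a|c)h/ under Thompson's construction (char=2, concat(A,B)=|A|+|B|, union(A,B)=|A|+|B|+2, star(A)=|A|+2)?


Syntax tree has 3 char leaf(s), 1 union(s), 0 star(s)
chars contribute 3×2 = 6; each union adds +2; each star adds +2
Total: 6 + 2 + 0 = 8 states


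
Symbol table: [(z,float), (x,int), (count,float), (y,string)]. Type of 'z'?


Lookup 'z' → type float


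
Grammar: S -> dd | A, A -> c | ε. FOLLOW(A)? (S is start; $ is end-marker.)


$ ∈ FOLLOW(S). For each A -> αBβ: add FIRST(β)\{ε} to FOLLOW(B); if β nullable, add FOLLOW(A).
FOLLOW(A) = {$}


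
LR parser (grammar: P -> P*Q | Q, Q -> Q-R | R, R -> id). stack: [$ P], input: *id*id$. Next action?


shift '*' to continue P -> P*Q
Action: shift


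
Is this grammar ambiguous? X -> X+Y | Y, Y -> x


precedence layered via separate nonterminal Y: deterministic
Unambiguous


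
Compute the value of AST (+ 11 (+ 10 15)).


Evaluate inner: (+ 10 15) = 25
Evaluate root: (+ 11 25) = 36
Result: 36


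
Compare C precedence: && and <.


'<' is relational (level 7); '&&' is logical AND (level 2)
Higher level binds tighter
'<' has higher precedence than '&&'


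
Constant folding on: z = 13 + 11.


13 + 11 = 24 at compile time
Optimized: z = 24


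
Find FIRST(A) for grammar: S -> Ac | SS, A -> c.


Per alternative of A: FIRST(c) = {c}
FIRST(A) = {c}


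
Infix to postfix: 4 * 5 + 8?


Left to right (same or higher precedence on left)
Postfix: 4 5 * 8 +


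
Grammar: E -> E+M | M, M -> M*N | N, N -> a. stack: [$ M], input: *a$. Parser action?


shift '*' to continue M -> M*N
Action: shift


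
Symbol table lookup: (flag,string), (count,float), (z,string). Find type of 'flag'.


Lookup 'flag' → type string


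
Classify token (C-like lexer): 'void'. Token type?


Pattern: reserved word
Type: KEYWORD


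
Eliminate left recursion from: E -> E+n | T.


Left-recursive alternatives: E+n; non-recursive: T
Introduce E': E -> TE', E' -> +nE' | ε


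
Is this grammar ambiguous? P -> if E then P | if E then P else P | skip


dangling else: 'if E then if E then skip else skip' parses two ways
Ambiguous


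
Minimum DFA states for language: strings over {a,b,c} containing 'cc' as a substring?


KMP-style automaton: 2 progress states + 1 absorbing accept = 3
Minimal DFA: 3 states


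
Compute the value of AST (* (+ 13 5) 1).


Evaluate inner: (+ 13 5) = 18
Evaluate root: (* 18 1) = 18
Result: 18


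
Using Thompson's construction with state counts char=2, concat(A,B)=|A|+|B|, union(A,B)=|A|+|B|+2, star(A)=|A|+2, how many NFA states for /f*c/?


Syntax tree has 2 char leaf(s), 0 union(s), 1 star(s)
chars contribute 2×2 = 4; each union adds +2; each star adds +2
Total: 4 + 0 + 2 = 6 states


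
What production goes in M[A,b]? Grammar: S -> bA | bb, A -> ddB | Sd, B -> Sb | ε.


For [A, b]: 'b' ∈ FIRST(Sd)
Entry: A -> Sd


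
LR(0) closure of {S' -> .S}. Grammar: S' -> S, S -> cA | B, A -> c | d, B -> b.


Start: S' -> .S
For each item with dot before a nonterminal B, add B -> .γ for every B-production
Closure: [S' -> .S, S -> .cA, S -> .B, B -> .b]


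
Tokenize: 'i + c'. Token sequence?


Scan left to right, longest-match per lexeme
Tokens: ID(i), OP(+), ID(c)


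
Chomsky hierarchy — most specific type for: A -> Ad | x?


Left-linear: every RHS is a terminal or one nonterminal followed by a terminal
Classification: Type 3 (Regular)


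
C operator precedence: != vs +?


'+' is additive (level 9); '!=' is equality (level 6)
Higher level binds tighter
'+' has higher precedence than '!='


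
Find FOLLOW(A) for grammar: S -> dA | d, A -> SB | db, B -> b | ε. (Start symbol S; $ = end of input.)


$ ∈ FOLLOW(S). For each A -> αBβ: add FIRST(β)\{ε} to FOLLOW(B); if β nullable, add FOLLOW(A).
FOLLOW(A) = {$, b}


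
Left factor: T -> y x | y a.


Common prefix: 'y'
Factored: T -> y T', T' -> x | a


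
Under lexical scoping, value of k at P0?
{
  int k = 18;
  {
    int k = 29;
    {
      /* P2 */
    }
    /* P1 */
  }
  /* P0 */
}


k declared in the same block as P0
k = 18


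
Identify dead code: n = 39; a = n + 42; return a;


n is read by a's definition; a is returned
No dead code


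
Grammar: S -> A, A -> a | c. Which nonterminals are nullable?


A nonterminal is nullable iff some alternative derives ε (directly, or every symbol in it is nullable)
Nullable: {}


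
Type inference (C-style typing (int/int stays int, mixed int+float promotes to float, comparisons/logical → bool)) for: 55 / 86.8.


Operand types: int / float
Rule: mixed int/float promotes to float; int/int stays int
Result type: float


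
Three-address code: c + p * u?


Break into single-operator statements:
t1 = p * u
t2 = c + t1


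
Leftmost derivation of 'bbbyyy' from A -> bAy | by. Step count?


Derivation: A => bAy => bbAyy => bbbyyy
Steps: 3


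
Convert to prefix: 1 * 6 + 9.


left-to-right (same/higher precedence on left): tree is (+ (* 1 6) 9)
Prefix: + * 1 6 9


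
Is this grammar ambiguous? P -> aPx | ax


balanced a^n…x^n: each string has a unique parse
Unambiguous


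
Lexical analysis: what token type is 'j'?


Pattern: letter/underscore followed by alphanumerics, not a keyword
Type: IDENTIFIER


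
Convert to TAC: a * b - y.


Break into single-operator statements:
t1 = a * b
t2 = t1 - y


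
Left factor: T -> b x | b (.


Common prefix: 'b'
Factored: T -> b T', T' -> x | (


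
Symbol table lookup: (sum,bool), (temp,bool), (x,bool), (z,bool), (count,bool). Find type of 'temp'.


Lookup 'temp' → type bool


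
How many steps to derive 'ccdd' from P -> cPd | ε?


Derivation: P => cPd => ccPdd => ccdd
Steps: 3


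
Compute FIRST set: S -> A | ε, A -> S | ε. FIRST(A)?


Per alternative of A: FIRST(S) = {ε}; FIRST(ε) = {ε}
FIRST(A) = {ε}


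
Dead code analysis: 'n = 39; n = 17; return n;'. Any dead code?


first assignment to n is overwritten before any read
Dead: 'n = 39'


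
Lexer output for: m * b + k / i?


Scan left to right, longest-match per lexeme
Tokens: ID(m), OP(*), ID(b), OP(+), ID(k), OP(/), ID(i)


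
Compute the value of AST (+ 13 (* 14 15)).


Evaluate inner: (* 14 15) = 210
Evaluate root: (+ 13 210) = 223
Result: 223


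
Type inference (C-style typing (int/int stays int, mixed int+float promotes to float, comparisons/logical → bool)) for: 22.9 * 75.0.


Operand types: float * float
Rule: mixed int/float promotes to float; int/int stays int
Result type: float


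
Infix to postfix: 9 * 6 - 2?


Left to right (same or higher precedence on left)
Postfix: 9 6 * 2 -


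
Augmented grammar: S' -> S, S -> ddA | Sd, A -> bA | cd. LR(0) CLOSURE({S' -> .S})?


Start: S' -> .S
For each item with dot before a nonterminal B, add B -> .γ for every B-production
Closure: [S' -> .S, S -> .ddA, S -> .Sd]


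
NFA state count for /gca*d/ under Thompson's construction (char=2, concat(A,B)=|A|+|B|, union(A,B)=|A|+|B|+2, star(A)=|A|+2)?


Syntax tree has 4 char leaf(s), 0 union(s), 1 star(s)
chars contribute 4×2 = 8; each union adds +2; each star adds +2
Total: 8 + 0 + 2 = 10 states


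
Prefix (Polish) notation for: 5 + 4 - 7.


left-to-right (same/higher precedence on left): tree is (- (+ 5 4) 7)
Prefix: - + 5 4 7


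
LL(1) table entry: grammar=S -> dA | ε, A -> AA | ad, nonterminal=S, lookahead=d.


For [S, d]: 'd' ∈ FIRST(dA)
Entry: S -> dA


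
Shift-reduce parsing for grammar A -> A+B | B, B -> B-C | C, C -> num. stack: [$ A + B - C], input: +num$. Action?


handle 'B-C' on top
Action: reduce (B -> B-C)


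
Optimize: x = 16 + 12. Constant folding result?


16 + 12 = 28 at compile time
Optimized: x = 28


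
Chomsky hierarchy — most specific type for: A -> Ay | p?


Left-linear: every RHS is a terminal or one nonterminal followed by a terminal
Classification: Type 3 (Regular)


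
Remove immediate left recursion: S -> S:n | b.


Left-recursive alternatives: S:n; non-recursive: b
Introduce S': S -> bS', S' -> :nS' | ε


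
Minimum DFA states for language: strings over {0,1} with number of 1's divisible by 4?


Track (count of 1) mod 4: states 0..3, accept at 0
Minimal DFA: 4 states


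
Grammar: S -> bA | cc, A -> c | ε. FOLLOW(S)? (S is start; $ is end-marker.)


$ ∈ FOLLOW(S). For each A -> αBβ: add FIRST(β)\{ε} to FOLLOW(B); if β nullable, add FOLLOW(A).
FOLLOW(S) = {$}


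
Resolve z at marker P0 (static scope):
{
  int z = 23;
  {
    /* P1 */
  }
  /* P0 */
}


z declared in the same block as P0
z = 23


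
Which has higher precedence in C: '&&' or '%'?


'%' is multiplicative (level 10); '&&' is logical AND (level 2)
Higher level binds tighter
'%' has higher precedence than '&&'


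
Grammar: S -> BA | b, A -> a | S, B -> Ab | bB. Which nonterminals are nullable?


A nonterminal is nullable iff some alternative derives ε (directly, or every symbol in it is nullable)
Nullable: {}


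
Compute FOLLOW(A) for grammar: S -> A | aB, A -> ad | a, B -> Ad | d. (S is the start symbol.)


$ ∈ FOLLOW(S). For each A -> αBβ: add FIRST(β)\{ε} to FOLLOW(B); if β nullable, add FOLLOW(A).
FOLLOW(A) = {$, d}


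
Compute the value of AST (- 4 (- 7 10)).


Evaluate inner: (- 7 10) = -3
Evaluate root: (- 4 -3) = 7
Result: 7


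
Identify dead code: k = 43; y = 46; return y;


k is assigned but never read
Dead: 'k = 43'


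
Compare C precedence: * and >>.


'*' is multiplicative (level 10); '>>' is shift (level 8)
Higher level binds tighter
'*' has higher precedence than '>>'


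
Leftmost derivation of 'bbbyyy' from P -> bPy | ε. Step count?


Derivation: P => bPy => bbPyy => bbbPyyy => bbbyyy
Steps: 4


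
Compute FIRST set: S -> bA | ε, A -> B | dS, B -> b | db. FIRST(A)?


Per alternative of A: FIRST(B) = {b, d}; FIRST(dS) = {d}
FIRST(A) = {b, d}


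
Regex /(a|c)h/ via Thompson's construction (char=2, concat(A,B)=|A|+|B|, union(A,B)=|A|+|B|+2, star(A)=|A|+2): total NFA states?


Syntax tree has 3 char leaf(s), 1 union(s), 0 star(s)
chars contribute 3×2 = 6; each union adds +2; each star adds +2
Total: 6 + 2 + 0 = 8 states


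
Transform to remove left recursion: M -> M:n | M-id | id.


Left-recursive alternatives: M:n, M-id; non-recursive: id
Introduce M': M -> idM', M' -> :nM' | -idM' | ε


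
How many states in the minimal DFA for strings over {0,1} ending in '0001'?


Track the longest suffix of input matching a prefix of '0001': 5 classes (prefixes of length 0..4)
Minimal DFA: 5 states


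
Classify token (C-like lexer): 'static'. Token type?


Pattern: reserved word
Type: KEYWORD


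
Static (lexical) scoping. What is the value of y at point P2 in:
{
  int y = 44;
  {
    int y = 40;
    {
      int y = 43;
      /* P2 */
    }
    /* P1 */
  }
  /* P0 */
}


y declared in the same block as P2
y = 43


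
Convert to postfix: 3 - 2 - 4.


Left to right (same or higher precedence on left)
Postfix: 3 2 - 4 -


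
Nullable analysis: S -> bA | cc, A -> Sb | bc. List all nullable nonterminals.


A nonterminal is nullable iff some alternative derives ε (directly, or every symbol in it is nullable)
Nullable: {}


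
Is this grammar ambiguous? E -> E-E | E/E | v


'v-v/v' has two parse trees (no precedence encoded between - and /)
Ambiguous


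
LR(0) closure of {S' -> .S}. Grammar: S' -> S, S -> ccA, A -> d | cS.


Start: S' -> .S
For each item with dot before a nonterminal B, add B -> .γ for every B-production
Closure: [S' -> .S, S -> .ccA]


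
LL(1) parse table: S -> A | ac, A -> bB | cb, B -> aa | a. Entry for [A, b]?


For [A, b]: 'b' ∈ FIRST(bB)
Entry: A -> bB


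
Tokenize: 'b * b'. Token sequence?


Scan left to right, longest-match per lexeme
Tokens: ID(b), OP(*), ID(b)


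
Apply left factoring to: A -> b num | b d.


Common prefix: 'b'
Factored: A -> b A', A' -> num | d


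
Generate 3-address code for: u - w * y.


Break into single-operator statements:
t1 = w * y
t2 = u - t1


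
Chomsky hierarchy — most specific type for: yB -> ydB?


LHS has context (more than one symbol) and |LHS| ≤ |RHS|
Classification: Type 1 (Context-Sensitive)


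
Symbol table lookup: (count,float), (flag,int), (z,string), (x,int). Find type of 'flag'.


Lookup 'flag' → type int


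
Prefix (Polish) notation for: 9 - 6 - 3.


left-to-right (same/higher precedence on left): tree is (- (- 9 6) 3)
Prefix: - - 9 6 3


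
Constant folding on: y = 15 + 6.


15 + 6 = 21 at compile time
Optimized: y = 21


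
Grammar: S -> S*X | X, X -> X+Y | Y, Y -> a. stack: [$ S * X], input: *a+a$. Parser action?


handle 'S*X' on top; lookahead ∈ FOLLOW(S) = {*, $}
Action: reduce (S -> S*X)


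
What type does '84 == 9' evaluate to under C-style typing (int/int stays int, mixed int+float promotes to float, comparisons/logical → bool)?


Operand types: int == int
Rule: comparison yields bool
Result type: bool


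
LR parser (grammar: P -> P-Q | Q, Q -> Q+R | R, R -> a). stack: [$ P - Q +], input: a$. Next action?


no handle; shift 'a'
Action: shift


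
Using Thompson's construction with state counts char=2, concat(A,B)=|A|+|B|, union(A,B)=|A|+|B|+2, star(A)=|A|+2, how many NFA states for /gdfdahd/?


Syntax tree has 7 char leaf(s), 0 union(s), 0 star(s)
chars contribute 7×2 = 14; each union adds +2; each star adds +2
Total: 14 + 0 + 0 = 14 states


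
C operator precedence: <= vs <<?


'<<' is shift (level 8); '<=' is relational (level 7)
Higher level binds tighter
'<<' has higher precedence than '<='


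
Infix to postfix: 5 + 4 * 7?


* has higher precedence, evaluate 4*7 first
Postfix: 5 4 7 * +


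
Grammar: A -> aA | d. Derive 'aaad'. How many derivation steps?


Derivation: A => aA => aaA => aaaA => aaad
Steps: 4
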